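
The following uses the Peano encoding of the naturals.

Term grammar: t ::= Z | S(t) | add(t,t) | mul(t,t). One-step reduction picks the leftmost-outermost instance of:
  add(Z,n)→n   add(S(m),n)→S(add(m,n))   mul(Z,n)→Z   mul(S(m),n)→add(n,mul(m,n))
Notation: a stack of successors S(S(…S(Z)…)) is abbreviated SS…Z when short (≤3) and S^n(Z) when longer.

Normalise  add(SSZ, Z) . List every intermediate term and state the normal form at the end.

  start: add(SSZ, Z)
  →1  S(add(SZ, Z))
  →2  S(S(add(Z, Z)))
  →3  SSZ

Answer: normal form = SSZ  (in 3 steps)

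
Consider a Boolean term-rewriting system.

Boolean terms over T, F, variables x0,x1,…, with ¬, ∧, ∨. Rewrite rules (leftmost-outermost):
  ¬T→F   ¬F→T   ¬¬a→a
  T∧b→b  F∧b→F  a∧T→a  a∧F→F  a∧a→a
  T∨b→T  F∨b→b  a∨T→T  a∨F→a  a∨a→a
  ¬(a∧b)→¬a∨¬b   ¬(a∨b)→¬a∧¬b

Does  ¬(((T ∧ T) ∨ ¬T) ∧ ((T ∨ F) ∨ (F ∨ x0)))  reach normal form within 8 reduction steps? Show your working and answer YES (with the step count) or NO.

Answer: NO — after 8 steps the term is ¬(T ∨ F) ∧ ¬(F ∨ x0), not yet normal

Reduction:
  start: ¬(((T ∧ T) ∨ ¬T) ∧ ((T ∨ F) ∨ (F ∨ x0)))
  [1] ¬((T ∧ T) ∨ ¬T) ∨ ¬((T ∨ F) ∨ (F ∨ x0))
  [2] (¬(T ∧ T) ∧ ¬¬T) ∨ ¬((T ∨ F) ∨ (F ∨ x0))
  [3] ((¬T ∨ ¬T) ∧ ¬¬T) ∨ ¬((T ∨ F) ∨ (F ∨ x0))
  [4] (¬T ∧ ¬¬T) ∨ ¬((T ∨ F) ∨ (F ∨ x0))
  [5] (F ∧ ¬¬T) ∨ ¬((T ∨ F) ∨ (F ∨ x0))
  [6] F ∨ ¬((T ∨ F) ∨ (F ∨ x0))
  [7] ¬((T ∨ F) ∨ (F ∨ x0))
  [8] ¬(T ∨ F) ∧ ¬(F ∨ x0)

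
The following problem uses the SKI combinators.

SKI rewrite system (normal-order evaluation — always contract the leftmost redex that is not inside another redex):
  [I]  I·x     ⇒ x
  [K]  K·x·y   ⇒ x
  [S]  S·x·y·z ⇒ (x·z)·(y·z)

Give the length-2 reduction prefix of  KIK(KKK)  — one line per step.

  start: KIK(KKK)
  [1] I(KKK)
  [2] KKK

Answer: after 2 steps: KKK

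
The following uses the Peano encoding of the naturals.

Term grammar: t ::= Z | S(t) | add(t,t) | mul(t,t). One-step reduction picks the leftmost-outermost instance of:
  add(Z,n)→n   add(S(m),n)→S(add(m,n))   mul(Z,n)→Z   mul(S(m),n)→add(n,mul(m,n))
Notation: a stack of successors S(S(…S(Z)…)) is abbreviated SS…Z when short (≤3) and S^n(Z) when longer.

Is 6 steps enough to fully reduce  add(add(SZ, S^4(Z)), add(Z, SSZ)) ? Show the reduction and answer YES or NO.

  start: add(add(SZ, S^4(Z)), add(Z, SSZ))
  [1] add(S(add(Z, S^4(Z))), add(Z, SSZ))
  [2] S(add(add(Z, S^4(Z)), add(Z, SSZ)))
  [3] S(add(S^4(Z), add(Z, SSZ)))
  [4] S(S(add(SSSZ, add(Z, SSZ))))
  [5] S(S(S(add(SSZ, add(Z, SSZ)))))
  [6] S(S(S(S(add(SZ, add(Z, SSZ))))))

Answer: NO — after 6 steps the term is S(S(S(S(add(SZ, add(Z, SSZ)))))), not yet normal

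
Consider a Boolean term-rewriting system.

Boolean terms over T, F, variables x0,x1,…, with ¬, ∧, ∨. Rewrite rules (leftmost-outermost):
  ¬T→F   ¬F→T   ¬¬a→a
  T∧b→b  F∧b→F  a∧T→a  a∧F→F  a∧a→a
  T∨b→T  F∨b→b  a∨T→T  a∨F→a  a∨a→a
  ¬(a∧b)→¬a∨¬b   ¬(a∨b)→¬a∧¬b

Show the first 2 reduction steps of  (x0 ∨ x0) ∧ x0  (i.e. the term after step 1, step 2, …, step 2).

  start: (x0 ∨ x0) ∧ x0
  [1] x0 ∧ x0
  [2] x0

Answer: after 2 steps: x0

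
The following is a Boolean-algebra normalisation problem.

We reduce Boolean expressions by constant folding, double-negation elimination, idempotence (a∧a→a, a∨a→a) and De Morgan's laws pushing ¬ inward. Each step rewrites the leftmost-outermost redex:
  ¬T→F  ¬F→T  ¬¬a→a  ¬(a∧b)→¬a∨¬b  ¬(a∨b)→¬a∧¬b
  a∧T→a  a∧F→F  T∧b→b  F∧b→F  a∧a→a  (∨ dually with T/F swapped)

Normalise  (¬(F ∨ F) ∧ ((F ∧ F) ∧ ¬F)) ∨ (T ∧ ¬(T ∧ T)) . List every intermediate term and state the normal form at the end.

Answer: normal form = F  (in 11 steps)

Working:
  start: (¬(F ∨ F) ∧ ((F ∧ F) ∧ ¬F)) ∨ (T ∧ ¬(T ∧ T))
  [1] ((¬F ∧ ¬F) ∧ ((F ∧ F) ∧ ¬F)) ∨ (T ∧ ¬(T ∧ T))
  [2] (¬F ∧ ((F ∧ F) ∧ ¬F)) ∨ (T ∧ ¬(T ∧ T))
  [3] (T ∧ ((F ∧ F) ∧ ¬F)) ∨ (T ∧ ¬(T ∧ T))
  [4] ((F ∧ F) ∧ ¬F) ∨ (T ∧ ¬(T ∧ T))
  [5] (F ∧ ¬F) ∨ (T ∧ ¬(T ∧ T))
  [6] F ∨ (T ∧ ¬(T ∧ T))
  [7] T ∧ ¬(T ∧ T)
  [8] ¬(T ∧ T)
  [9] ¬T ∨ ¬T
  [10] ¬T
  [11] F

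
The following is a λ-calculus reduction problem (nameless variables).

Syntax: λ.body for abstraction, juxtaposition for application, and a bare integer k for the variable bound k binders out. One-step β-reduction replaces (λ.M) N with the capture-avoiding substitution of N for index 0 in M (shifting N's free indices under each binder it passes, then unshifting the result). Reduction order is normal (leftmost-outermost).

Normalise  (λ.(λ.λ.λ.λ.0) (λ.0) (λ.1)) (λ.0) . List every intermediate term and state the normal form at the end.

  start: (λ.(λ.λ.λ.λ.0) (λ.0) (λ.1)) (λ.0)
  [1] (λ.λ.λ.λ.0) (λ.0) (λ.λ.0)
  [2] (λ.λ.λ.0) (λ.λ.0)
  [3] λ.λ.0

Answer: normal form = λ.λ.0  (in 3 steps)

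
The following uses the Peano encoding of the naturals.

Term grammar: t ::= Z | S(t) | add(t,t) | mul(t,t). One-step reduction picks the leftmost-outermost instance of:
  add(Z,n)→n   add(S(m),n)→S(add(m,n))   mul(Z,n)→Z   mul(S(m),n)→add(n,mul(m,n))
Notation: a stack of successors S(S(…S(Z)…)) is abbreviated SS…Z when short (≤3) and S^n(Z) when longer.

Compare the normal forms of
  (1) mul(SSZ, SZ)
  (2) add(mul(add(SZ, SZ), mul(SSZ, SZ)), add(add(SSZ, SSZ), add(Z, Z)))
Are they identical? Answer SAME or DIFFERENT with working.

Answer: DIFFERENT — A ⇓ SSZ, B ⇓ S^8(Z)

Derivation:
Term A:
  start: mul(SSZ, SZ)
  [1] add(SZ, mul(SZ, SZ))
  [2] S(add(Z, mul(SZ, SZ)))
  [3] S(mul(SZ, SZ))
  [4] S(add(SZ, mul(Z, SZ)))
  [5] S(S(add(Z, mul(Z, SZ))))
  [6] S(S(mul(Z, SZ)))
  [7] SSZ

Term B:
  start: add(mul(add(SZ, SZ), mul(SSZ, SZ)), add(add(SSZ, SSZ), add(Z, Z)))
  [1] add(mul(S(add(Z, SZ)), mul(SSZ, SZ)), add(add(SSZ, SSZ), add(Z, Z)))
  [2] add(add(mul(SSZ, SZ), mul(add(Z, SZ), mul(SSZ, SZ))), add(add(SSZ, SSZ), add(Z, Z)))
  [3] add(add(add(SZ, mul(SZ, SZ)), mul(add(Z, SZ), mul(SSZ, SZ))), add(add(SSZ, SSZ), add(Z, Z)))
  [4] add(add(S(add(Z, mul(SZ, SZ))), mul(add(Z, SZ), mul(SSZ, SZ))), add(add(SSZ, SSZ), add(Z, Z)))
  [5] add(S(add(add(Z, mul(SZ, SZ)), mul(add(Z, SZ), mul(SSZ, SZ)))), add(add(SSZ, SSZ), add(Z, Z)))
  [6] S(add(add(add(Z, mul(SZ, SZ)), mul(add(Z, SZ), mul(SSZ, SZ))), add(add(SSZ, SSZ), add(Z, Z))))
  [7] S(add(add(mul(SZ, SZ), mul(add(Z, SZ), mul(SSZ, SZ))), add(add(SSZ, SSZ), add(Z, Z))))
  [8] S(add(add(add(SZ, mul(Z, SZ)), mul(add(Z, SZ), mul(SSZ, SZ))), add(add(SSZ, SSZ), add(Z, Z))))
  [9] S(add(add(S(add(Z, mul(Z, SZ))), mul(add(Z, SZ), mul(SSZ, SZ))), add(add(SSZ, SSZ), add(Z, Z))))
  [10] S(add(S(add(add(Z, mul(Z, SZ)), mul(add(Z, SZ), mul(SSZ, SZ)))), add(add(SSZ, SSZ), add(Z, Z))))
  [11] S(S(add(add(add(Z, mul(Z, SZ)), mul(add(Z, SZ), mul(SSZ, SZ))), add(add(SSZ, SSZ), add(Z, Z)))))
  [12] S(S(add(add(mul(Z, SZ), mul(add(Z, SZ), mul(SSZ, SZ))), add(add(SSZ, SSZ), add(Z, Z)))))
  [13] S(S(add(add(Z, mul(add(Z, SZ), mul(SSZ, SZ))), add(add(SSZ, SSZ), add(Z, Z)))))
  [14] S(S(add(mul(add(Z, SZ), mul(SSZ, SZ)), add(add(SSZ, SSZ), add(Z, Z)))))
  [15] S(S(add(mul(SZ, mul(SSZ, SZ)), add(add(SSZ, SSZ), add(Z, Z)))))
  [16] S(S(add(add(mul(SSZ, SZ), mul(Z, mul(SSZ, SZ))), add(add(SSZ, SSZ), add(Z, Z)))))
  [17] S(S(add(add(add(SZ, mul(SZ, SZ)), mul(Z, mul(SSZ, SZ))), add(add(SSZ, SSZ), add(Z, Z)))))
  [18] S(S(add(add(S(add(Z, mul(SZ, SZ))), mul(Z, mul(SSZ, SZ))), add(add(SSZ, SSZ), add(Z, Z)))))
  [19] S(S(add(S(add(add(Z, mul(SZ, SZ)), mul(Z, mul(SSZ, SZ)))), add(add(SSZ, SSZ), add(Z, Z)))))
  [20] S(S(S(add(add(add(Z, mul(SZ, SZ)), mul(Z, mul(SSZ, SZ))), add(add(SSZ, SSZ), add(Z, Z))))))
  [21] S(S(S(add(add(mul(SZ, SZ), mul(Z, mul(SSZ, SZ))), add(add(SSZ, SSZ), add(Z, Z))))))
  [22] S(S(S(add(add(add(SZ, mul(Z, SZ)), mul(Z, mul(SSZ, SZ))), add(add(SSZ, SSZ), add(Z, Z))))))
  [23] S(S(S(add(add(S(add(Z, mul(Z, SZ))), mul(Z, mul(SSZ, SZ))), add(add(SSZ, SSZ), add(Z, Z))))))
  [24] S(S(S(add(S(add(add(Z, mul(Z, SZ)), mul(Z, mul(SSZ, SZ)))), add(add(SSZ, SSZ), add(Z, Z))))))
  [25] S(S(S(S(add(add(add(Z, mul(Z, SZ)), mul(Z, mul(SSZ, SZ))), add(add(SSZ, SSZ), add(Z, Z)))))))
  [26] S(S(S(S(add(add(mul(Z, SZ), mul(Z, mul(SSZ, SZ))), add(add(SSZ, SSZ), add(Z, Z)))))))
  [27] S(S(S(S(add(add(Z, mul(Z, mul(SSZ, SZ))), add(add(SSZ, SSZ), add(Z, Z)))))))
  [28] S(S(S(S(add(mul(Z, mul(SSZ, SZ)), add(add(SSZ, SSZ), add(Z, Z)))))))
  [29] S(S(S(S(add(Z, add(add(SSZ, SSZ), add(Z, Z)))))))
  [30] S(S(S(S(add(add(SSZ, SSZ), add(Z, Z))))))
  [31] S(S(S(S(add(S(add(SZ, SSZ)), add(Z, Z))))))
  [32] S(S(S(S(S(add(add(SZ, SSZ), add(Z, Z)))))))
  [33] S(S(S(S(S(add(S(add(Z, SSZ)), add(Z, Z)))))))
  [34] S(S(S(S(S(S(add(add(Z, SSZ), add(Z, Z))))))))
  [35] S(S(S(S(S(S(add(SSZ, add(Z, Z))))))))
  [36] S(S(S(S(S(S(S(add(SZ, add(Z, Z)))))))))
  [37] S(S(S(S(S(S(S(S(add(Z, add(Z, Z))))))))))
  [38] S(S(S(S(S(S(S(S(add(Z, Z)))))))))
  [39] S^8(Z)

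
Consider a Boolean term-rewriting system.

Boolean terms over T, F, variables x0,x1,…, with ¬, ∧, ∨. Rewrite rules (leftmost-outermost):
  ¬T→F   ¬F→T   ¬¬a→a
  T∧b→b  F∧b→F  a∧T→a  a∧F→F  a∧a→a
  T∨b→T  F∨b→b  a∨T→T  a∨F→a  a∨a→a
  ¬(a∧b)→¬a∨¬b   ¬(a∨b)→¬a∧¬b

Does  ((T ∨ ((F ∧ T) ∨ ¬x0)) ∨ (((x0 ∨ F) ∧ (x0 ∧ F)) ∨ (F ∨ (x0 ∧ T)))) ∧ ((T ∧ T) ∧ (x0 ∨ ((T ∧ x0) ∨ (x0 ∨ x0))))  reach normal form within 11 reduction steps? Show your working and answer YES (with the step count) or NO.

Answer: YES — reaches normal form x0 in 9 ≤ 11 steps

Working:
  start: ((T ∨ ((F ∧ T) ∨ ¬x0)) ∨ (((x0 ∨ F) ∧ (x0 ∧ F)) ∨ (F ∨ (x0 ∧ T)))) ∧ ((T ∧ T) ∧ (x0 ∨ ((T ∧ x0) ∨ (x0 ∨ x0))))
  [1] (T ∨ (((x0 ∨ F) ∧ (x0 ∧ F)) ∨ (F ∨ (x0 ∧ T)))) ∧ ((T ∧ T) ∧ (x0 ∨ ((T ∧ x0) ∨ (x0 ∨ x0))))
  [2] T ∧ ((T ∧ T) ∧ (x0 ∨ ((T ∧ x0) ∨ (x0 ∨ x0))))
  [3] (T ∧ T) ∧ (x0 ∨ ((T ∧ x0) ∨ (x0 ∨ x0)))
  [4] T ∧ (x0 ∨ ((T ∧ x0) ∨ (x0 ∨ x0)))
  [5] x0 ∨ ((T ∧ x0) ∨ (x0 ∨ x0))
  [6] x0 ∨ (x0 ∨ (x0 ∨ x0))
  [7] x0 ∨ (x0 ∨ x0)
  [8] x0 ∨ x0
  [9] x0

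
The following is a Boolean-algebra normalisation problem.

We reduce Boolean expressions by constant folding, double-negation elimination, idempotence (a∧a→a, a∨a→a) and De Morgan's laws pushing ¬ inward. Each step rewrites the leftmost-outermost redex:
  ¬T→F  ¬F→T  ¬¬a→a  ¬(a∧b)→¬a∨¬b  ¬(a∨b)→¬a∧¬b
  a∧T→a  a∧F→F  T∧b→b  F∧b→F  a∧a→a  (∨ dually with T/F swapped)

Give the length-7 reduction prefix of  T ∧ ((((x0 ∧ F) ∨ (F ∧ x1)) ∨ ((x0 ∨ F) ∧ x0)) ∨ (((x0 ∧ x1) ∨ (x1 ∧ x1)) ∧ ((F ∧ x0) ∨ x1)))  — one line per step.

  start: T ∧ ((((x0 ∧ F) ∨ (F ∧ x1)) ∨ ((x0 ∨ F) ∧ x0)) ∨ (((x0 ∧ x1) ∨ (x1 ∧ x1)) ∧ ((F ∧ x0) ∨ x1)))
  →1  (((x0 ∧ F) ∨ (F ∧ x1)) ∨ ((x0 ∨ F) ∧ x0)) ∨ (((x0 ∧ x1) ∨ (x1 ∧ x1)) ∧ ((F ∧ x0) ∨ x1))
  →2  ((F ∨ (F ∧ x1)) ∨ ((x0 ∨ F) ∧ x0)) ∨ (((x0 ∧ x1) ∨ (x1 ∧ x1)) ∧ ((F ∧ x0) ∨ x1))
  →3  ((F ∧ x1) ∨ ((x0 ∨ F) ∧ x0)) ∨ (((x0 ∧ x1) ∨ (x1 ∧ x1)) ∧ ((F ∧ x0) ∨ x1))
  →4  (F ∨ ((x0 ∨ F) ∧ x0)) ∨ (((x0 ∧ x1) ∨ (x1 ∧ x1)) ∧ ((F ∧ x0) ∨ x1))
  →5  ((x0 ∨ F) ∧ x0) ∨ (((x0 ∧ x1) ∨ (x1 ∧ x1)) ∧ ((F ∧ x0) ∨ x1))
  →6  (x0 ∧ x0) ∨ (((x0 ∧ x1) ∨ (x1 ∧ x1)) ∧ ((F ∧ x0) ∨ x1))
  →7  x0 ∨ (((x0 ∧ x1) ∨ (x1 ∧ x1)) ∧ ((F ∧ x0) ∨ x1))

Answer: after 7 steps: x0 ∨ (((x0 ∧ x1) ∨ (x1 ∧ x1)) ∧ ((F ∧ x0) ∨ x1))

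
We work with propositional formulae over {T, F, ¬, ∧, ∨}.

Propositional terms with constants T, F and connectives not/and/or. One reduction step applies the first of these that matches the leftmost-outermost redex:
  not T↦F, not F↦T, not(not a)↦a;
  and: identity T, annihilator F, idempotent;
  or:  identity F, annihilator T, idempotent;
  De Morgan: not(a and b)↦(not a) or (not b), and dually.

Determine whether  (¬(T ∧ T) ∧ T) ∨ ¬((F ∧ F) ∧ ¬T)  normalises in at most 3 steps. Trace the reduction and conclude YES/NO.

  start: (¬(T ∧ T) ∧ T) ∨ ¬((F ∧ F) ∧ ¬T)
  [1] ¬(T ∧ T) ∨ ¬((F ∧ F) ∧ ¬T)
  [2] (¬T ∨ ¬T) ∨ ¬((F ∧ F) ∧ ¬T)
  [3] ¬T ∨ ¬((F ∧ F) ∧ ¬T)

Answer: NO — after 3 steps the term is ¬T ∨ ¬((F ∧ F) ∧ ¬T), not yet normal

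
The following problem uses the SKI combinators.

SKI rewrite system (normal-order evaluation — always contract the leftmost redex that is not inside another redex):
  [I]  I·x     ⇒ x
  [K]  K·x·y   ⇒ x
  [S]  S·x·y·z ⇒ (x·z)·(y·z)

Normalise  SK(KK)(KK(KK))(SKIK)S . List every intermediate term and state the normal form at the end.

Answer: normal form = K  (in 6 steps)

Derivation:
  start: SK(KK)(KK(KK))(SKIK)S
  [1] K(KK(KK))(KK(KK(KK)))(SKIK)S
  [2] KK(KK)(SKIK)S
  [3] K(SKIK)S
  [4] SKIK
  [5] KK(IK)
  [6] K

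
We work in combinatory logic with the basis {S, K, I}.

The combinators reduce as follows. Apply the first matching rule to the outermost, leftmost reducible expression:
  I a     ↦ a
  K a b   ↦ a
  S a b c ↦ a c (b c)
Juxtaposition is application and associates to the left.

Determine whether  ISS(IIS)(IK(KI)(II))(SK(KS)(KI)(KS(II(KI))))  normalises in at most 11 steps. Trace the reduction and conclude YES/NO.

Answer: NO — after 11 steps the term is S(KI)(SK(KS)(KI)(KS(II(KI)))), not yet normal

Derivation:
  start: ISS(IIS)(IK(KI)(II))(SK(KS)(KI)(KS(II(KI))))
  →1  SS(IIS)(IK(KI)(II))(SK(KS)(KI)(KS(II(KI))))
  →2  S(IK(KI)(II))(IIS(IK(KI)(II)))(SK(KS)(KI)(KS(II(KI))))
  →3  IK(KI)(II)(SK(KS)(KI)(KS(II(KI))))(IIS(IK(KI)(II))(SK(KS)(KI)(KS(II(KI)))))
  →4  K(KI)(II)(SK(KS)(KI)(KS(II(KI))))(IIS(IK(KI)(II))(SK(KS)(KI)(KS(II(KI)))))
  →5  KI(SK(KS)(KI)(KS(II(KI))))(IIS(IK(KI)(II))(SK(KS)(KI)(KS(II(KI)))))
  →6  I(IIS(IK(KI)(II))(SK(KS)(KI)(KS(II(KI)))))
  →7  IIS(IK(KI)(II))(SK(KS)(KI)(KS(II(KI))))
  →8  IS(IK(KI)(II))(SK(KS)(KI)(KS(II(KI))))
  →9  S(IK(KI)(II))(SK(KS)(KI)(KS(II(KI))))
  →10  S(K(KI)(II))(SK(KS)(KI)(KS(II(KI))))
  →11  S(KI)(SK(KS)(KI)(KS(II(KI))))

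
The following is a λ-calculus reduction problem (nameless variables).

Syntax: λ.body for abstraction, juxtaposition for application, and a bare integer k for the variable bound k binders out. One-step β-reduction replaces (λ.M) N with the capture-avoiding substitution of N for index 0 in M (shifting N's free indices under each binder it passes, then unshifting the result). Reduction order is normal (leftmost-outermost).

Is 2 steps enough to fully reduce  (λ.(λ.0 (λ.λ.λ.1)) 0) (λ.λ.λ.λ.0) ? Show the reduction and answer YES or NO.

  start: (λ.(λ.0 (λ.λ.λ.1)) 0) (λ.λ.λ.λ.0)
  →1  (λ.0 (λ.λ.λ.1)) (λ.λ.λ.λ.0)
  →2  (λ.λ.λ.λ.0) (λ.λ.λ.1)

Answer: NO — after 2 steps the term is (λ.λ.λ.λ.0) (λ.λ.λ.1), not yet normal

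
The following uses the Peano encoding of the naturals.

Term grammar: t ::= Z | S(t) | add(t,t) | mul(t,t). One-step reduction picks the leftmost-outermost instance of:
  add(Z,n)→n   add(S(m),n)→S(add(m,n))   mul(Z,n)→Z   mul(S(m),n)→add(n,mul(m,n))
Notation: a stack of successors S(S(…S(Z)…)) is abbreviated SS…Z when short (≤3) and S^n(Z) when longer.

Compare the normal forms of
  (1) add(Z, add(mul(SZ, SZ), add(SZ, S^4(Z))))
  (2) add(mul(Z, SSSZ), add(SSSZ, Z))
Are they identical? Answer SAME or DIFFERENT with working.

Answer: DIFFERENT — A ⇓ S^6(Z), B ⇓ SSSZ

Reduction:
Term A:
  start: add(Z, add(mul(SZ, SZ), add(SZ, S^4(Z))))
  [1] add(mul(SZ, SZ), add(SZ, S^4(Z)))
  [2] add(add(SZ, mul(Z, SZ)), add(SZ, S^4(Z)))
  [3] add(S(add(Z, mul(Z, SZ))), add(SZ, S^4(Z)))
  [4] S(add(add(Z, mul(Z, SZ)), add(SZ, S^4(Z))))
  [5] S(add(mul(Z, SZ), add(SZ, S^4(Z))))
  [6] S(add(Z, add(SZ, S^4(Z))))
  [7] S(add(SZ, S^4(Z)))
  [8] S(S(add(Z, S^4(Z))))
  [9] S^6(Z)

Term B:
  start: add(mul(Z, SSSZ), add(SSSZ, Z))
  [1] add(Z, add(SSSZ, Z))
  [2] add(SSSZ, Z)
  [3] S(add(SSZ, Z))
  [4] S(S(add(SZ, Z)))
  [5] S(S(S(add(Z, Z))))
  [6] SSSZ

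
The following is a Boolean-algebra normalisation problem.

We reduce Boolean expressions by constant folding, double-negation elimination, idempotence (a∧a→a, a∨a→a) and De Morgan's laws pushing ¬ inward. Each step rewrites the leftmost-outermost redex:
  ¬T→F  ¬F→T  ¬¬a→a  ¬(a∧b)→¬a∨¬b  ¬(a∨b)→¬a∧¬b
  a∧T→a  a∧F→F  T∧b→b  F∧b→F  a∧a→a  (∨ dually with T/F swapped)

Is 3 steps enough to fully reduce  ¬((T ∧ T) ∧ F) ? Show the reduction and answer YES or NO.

Answer: NO — after 3 steps the term is ¬T ∨ ¬F, not yet normal

Reduction:
  start: ¬((T ∧ T) ∧ F)
  →1  ¬(T ∧ T) ∨ ¬F
  →2  (¬T ∨ ¬T) ∨ ¬F
  →3  ¬T ∨ ¬F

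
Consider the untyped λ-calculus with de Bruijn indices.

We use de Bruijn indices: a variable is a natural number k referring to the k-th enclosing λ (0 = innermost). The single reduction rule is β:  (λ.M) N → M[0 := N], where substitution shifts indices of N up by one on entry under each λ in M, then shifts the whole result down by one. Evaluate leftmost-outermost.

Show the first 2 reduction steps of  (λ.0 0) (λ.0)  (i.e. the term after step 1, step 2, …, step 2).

Answer: after 2 steps: λ.0

Derivation:
  start: (λ.0 0) (λ.0)
  [1] (λ.0) (λ.0)
  [2] λ.0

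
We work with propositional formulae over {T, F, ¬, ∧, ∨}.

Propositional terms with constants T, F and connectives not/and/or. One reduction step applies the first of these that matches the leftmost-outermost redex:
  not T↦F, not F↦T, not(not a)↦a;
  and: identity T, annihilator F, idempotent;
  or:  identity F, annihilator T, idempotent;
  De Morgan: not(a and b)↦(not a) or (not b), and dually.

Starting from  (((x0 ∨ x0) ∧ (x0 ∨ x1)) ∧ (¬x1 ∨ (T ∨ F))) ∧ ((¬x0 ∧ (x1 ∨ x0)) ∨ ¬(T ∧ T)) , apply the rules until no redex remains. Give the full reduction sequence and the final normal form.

Answer: normal form = (x0 ∧ (x0 ∨ x1)) ∧ (¬x0 ∧ (x1 ∨ x0))  (in 8 steps)

Derivation:
  start: (((x0 ∨ x0) ∧ (x0 ∨ x1)) ∧ (¬x1 ∨ (T ∨ F))) ∧ ((¬x0 ∧ (x1 ∨ x0)) ∨ ¬(T ∧ T))
  [1] ((x0 ∧ (x0 ∨ x1)) ∧ (¬x1 ∨ (T ∨ F))) ∧ ((¬x0 ∧ (x1 ∨ x0)) ∨ ¬(T ∧ T))
  [2] ((x0 ∧ (x0 ∨ x1)) ∧ (¬x1 ∨ T)) ∧ ((¬x0 ∧ (x1 ∨ x0)) ∨ ¬(T ∧ T))
  [3] ((x0 ∧ (x0 ∨ x1)) ∧ T) ∧ ((¬x0 ∧ (x1 ∨ x0)) ∨ ¬(T ∧ T))
  [4] (x0 ∧ (x0 ∨ x1)) ∧ ((¬x0 ∧ (x1 ∨ x0)) ∨ ¬(T ∧ T))
  [5] (x0 ∧ (x0 ∨ x1)) ∧ ((¬x0 ∧ (x1 ∨ x0)) ∨ (¬T ∨ ¬T))
  [6] (x0 ∧ (x0 ∨ x1)) ∧ ((¬x0 ∧ (x1 ∨ x0)) ∨ ¬T)
  [7] (x0 ∧ (x0 ∨ x1)) ∧ ((¬x0 ∧ (x1 ∨ x0)) ∨ F)
  [8] (x0 ∧ (x0 ∨ x1)) ∧ (¬x0 ∧ (x1 ∨ x0))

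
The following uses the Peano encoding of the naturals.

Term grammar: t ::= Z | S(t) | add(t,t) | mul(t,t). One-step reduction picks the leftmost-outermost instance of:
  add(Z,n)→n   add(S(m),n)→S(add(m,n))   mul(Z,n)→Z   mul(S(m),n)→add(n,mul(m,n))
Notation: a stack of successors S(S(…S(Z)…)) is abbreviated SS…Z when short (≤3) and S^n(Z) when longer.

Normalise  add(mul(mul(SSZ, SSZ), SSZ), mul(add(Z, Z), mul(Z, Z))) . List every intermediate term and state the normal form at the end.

  start: add(mul(mul(SSZ, SSZ), SSZ), mul(add(Z, Z), mul(Z, Z)))
  →1  add(mul(add(SSZ, mul(SZ, SSZ)), SSZ), mul(add(Z, Z), mul(Z, Z)))
  →2  add(mul(S(add(SZ, mul(SZ, SSZ))), SSZ), mul(add(Z, Z), mul(Z, Z)))
  →3  add(add(SSZ, mul(add(SZ, mul(SZ, SSZ)), SSZ)), mul(add(Z, Z), mul(Z, Z)))
  →4  add(S(add(SZ, mul(add(SZ, mul(SZ, SSZ)), SSZ))), mul(add(Z, Z), mul(Z, Z)))
  →5  S(add(add(SZ, mul(add(SZ, mul(SZ, SSZ)), SSZ)), mul(add(Z, Z), mul(Z, Z))))
  →6  S(add(S(add(Z, mul(add(SZ, mul(SZ, SSZ)), SSZ))), mul(add(Z, Z), mul(Z, Z))))
  →7  S(S(add(add(Z, mul(add(SZ, mul(SZ, SSZ)), SSZ)), mul(add(Z, Z), mul(Z, Z)))))
  →8  S(S(add(mul(add(SZ, mul(SZ, SSZ)), SSZ), mul(add(Z, Z), mul(Z, Z)))))
  →9  S(S(add(mul(S(add(Z, mul(SZ, SSZ))), SSZ), mul(add(Z, Z), mul(Z, Z)))))
  →10  S(S(add(add(SSZ, mul(add(Z, mul(SZ, SSZ)), SSZ)), mul(add(Z, Z), mul(Z, Z)))))
  →11  S(S(add(S(add(SZ, mul(add(Z, mul(SZ, SSZ)), SSZ))), mul(add(Z, Z), mul(Z, Z)))))
  →12  S(S(S(add(add(SZ, mul(add(Z, mul(SZ, SSZ)), SSZ)), mul(add(Z, Z), mul(Z, Z))))))
  →13  S(S(S(add(S(add(Z, mul(add(Z, mul(SZ, SSZ)), SSZ))), mul(add(Z, Z), mul(Z, Z))))))
  →14  S(S(S(S(add(add(Z, mul(add(Z, mul(SZ, SSZ)), SSZ)), mul(add(Z, Z), mul(Z, Z)))))))
  →15  S(S(S(S(add(mul(add(Z, mul(SZ, SSZ)), SSZ), mul(add(Z, Z), mul(Z, Z)))))))
  →16  S(S(S(S(add(mul(mul(SZ, SSZ), SSZ), mul(add(Z, Z), mul(Z, Z)))))))
  →17  S(S(S(S(add(mul(add(SSZ, mul(Z, SSZ)), SSZ), mul(add(Z, Z), mul(Z, Z)))))))
  →18  S(S(S(S(add(mul(S(add(SZ, mul(Z, SSZ))), SSZ), mul(add(Z, Z), mul(Z, Z)))))))
  →19  S(S(S(S(add(add(SSZ, mul(add(SZ, mul(Z, SSZ)), SSZ)), mul(add(Z, Z), mul(Z, Z)))))))
  →20  S(S(S(S(add(S(add(SZ, mul(add(SZ, mul(Z, SSZ)), SSZ))), mul(add(Z, Z), mul(Z, Z)))))))
  →21  S(S(S(S(S(add(add(SZ, mul(add(SZ, mul(Z, SSZ)), SSZ)), mul(add(Z, Z), mul(Z, Z))))))))
  →22  S(S(S(S(S(add(S(add(Z, mul(add(SZ, mul(Z, SSZ)), SSZ))), mul(add(Z, Z), mul(Z, Z))))))))
  →23  S(S(S(S(S(S(add(add(Z, mul(add(SZ, mul(Z, SSZ)), SSZ)), mul(add(Z, Z), mul(Z, Z)))))))))
  →24  S(S(S(S(S(S(add(mul(add(SZ, mul(Z, SSZ)), SSZ), mul(add(Z, Z), mul(Z, Z)))))))))
  →25  S(S(S(S(S(S(add(mul(S(add(Z, mul(Z, SSZ))), SSZ), mul(add(Z, Z), mul(Z, Z)))))))))
  →26  S(S(S(S(S(S(add(add(SSZ, mul(add(Z, mul(Z, SSZ)), SSZ)), mul(add(Z, Z), mul(Z, Z)))))))))
  →27  S(S(S(S(S(S(add(S(add(SZ, mul(add(Z, mul(Z, SSZ)), SSZ))), mul(add(Z, Z), mul(Z, Z)))))))))
  →28  S(S(S(S(S(S(S(add(add(SZ, mul(add(Z, mul(Z, SSZ)), SSZ)), mul(add(Z, Z), mul(Z, Z))))))))))
  →29  S(S(S(S(S(S(S(add(S(add(Z, mul(add(Z, mul(Z, SSZ)), SSZ))), mul(add(Z, Z), mul(Z, Z))))))))))
  →30  S(S(S(S(S(S(S(S(add(add(Z, mul(add(Z, mul(Z, SSZ)), SSZ)), mul(add(Z, Z), mul(Z, Z)))))))))))
  →31  S(S(S(S(S(S(S(S(add(mul(add(Z, mul(Z, SSZ)), SSZ), mul(add(Z, Z), mul(Z, Z)))))))))))
  →32  S(S(S(S(S(S(S(S(add(mul(mul(Z, SSZ), SSZ), mul(add(Z, Z), mul(Z, Z)))))))))))
  →33  S(S(S(S(S(S(S(S(add(mul(Z, SSZ), mul(add(Z, Z), mul(Z, Z)))))))))))
  →34  S(S(S(S(S(S(S(S(add(Z, mul(add(Z, Z), mul(Z, Z)))))))))))
  →35  S(S(S(S(S(S(S(S(mul(add(Z, Z), mul(Z, Z))))))))))
  →36  S(S(S(S(S(S(S(S(mul(Z, mul(Z, Z))))))))))
  →37  S^8(Z)

Answer: normal form = S^8(Z)  (in 37 steps)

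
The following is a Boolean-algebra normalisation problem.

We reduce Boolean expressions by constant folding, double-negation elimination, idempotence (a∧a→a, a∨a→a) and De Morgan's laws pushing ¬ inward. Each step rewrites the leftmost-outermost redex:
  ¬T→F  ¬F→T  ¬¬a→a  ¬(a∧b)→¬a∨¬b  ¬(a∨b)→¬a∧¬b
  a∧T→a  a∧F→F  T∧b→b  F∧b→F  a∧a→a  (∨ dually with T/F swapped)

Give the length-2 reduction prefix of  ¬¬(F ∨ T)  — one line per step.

Answer: after 2 steps: T

Working:
  start: ¬¬(F ∨ T)
  step 1: F ∨ T
  step 2: T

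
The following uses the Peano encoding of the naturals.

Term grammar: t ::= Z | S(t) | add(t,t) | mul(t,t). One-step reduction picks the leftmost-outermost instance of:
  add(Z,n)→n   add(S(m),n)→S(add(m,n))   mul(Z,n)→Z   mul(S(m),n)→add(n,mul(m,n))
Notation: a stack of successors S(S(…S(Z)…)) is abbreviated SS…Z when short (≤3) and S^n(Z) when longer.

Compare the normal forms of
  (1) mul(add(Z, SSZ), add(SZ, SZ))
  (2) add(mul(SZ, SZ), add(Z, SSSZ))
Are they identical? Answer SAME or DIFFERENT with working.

Term A:
  start: mul(add(Z, SSZ), add(SZ, SZ))
  →1  mul(SSZ, add(SZ, SZ))
  →2  add(add(SZ, SZ), mul(SZ, add(SZ, SZ)))
  →3  add(S(add(Z, SZ)), mul(SZ, add(SZ, SZ)))
  →4  S(add(add(Z, SZ), mul(SZ, add(SZ, SZ))))
  →5  S(add(SZ, mul(SZ, add(SZ, SZ))))
  →6  S(S(add(Z, mul(SZ, add(SZ, SZ)))))
  →7  S(S(mul(SZ, add(SZ, SZ))))
  →8  S(S(add(add(SZ, SZ), mul(Z, add(SZ, SZ)))))
  →9  S(S(add(S(add(Z, SZ)), mul(Z, add(SZ, SZ)))))
  →10  S(S(S(add(add(Z, SZ), mul(Z, add(SZ, SZ))))))
  →11  S(S(S(add(SZ, mul(Z, add(SZ, SZ))))))
  →12  S(S(S(S(add(Z, mul(Z, add(SZ, SZ)))))))
  →13  S(S(S(S(mul(Z, add(SZ, SZ))))))
  →14  S^4(Z)

Term B:
  start: add(mul(SZ, SZ), add(Z, SSSZ))
  →1  add(add(SZ, mul(Z, SZ)), add(Z, SSSZ))
  →2  add(S(add(Z, mul(Z, SZ))), add(Z, SSSZ))
  →3  S(add(add(Z, mul(Z, SZ)), add(Z, SSSZ)))
  →4  S(add(mul(Z, SZ), add(Z, SSSZ)))
  →5  S(add(Z, add(Z, SSSZ)))
  →6  S(add(Z, SSSZ))
  →7  S^4(Z)

Answer: SAME — A ⇓ S^4(Z), B ⇓ S^4(Z)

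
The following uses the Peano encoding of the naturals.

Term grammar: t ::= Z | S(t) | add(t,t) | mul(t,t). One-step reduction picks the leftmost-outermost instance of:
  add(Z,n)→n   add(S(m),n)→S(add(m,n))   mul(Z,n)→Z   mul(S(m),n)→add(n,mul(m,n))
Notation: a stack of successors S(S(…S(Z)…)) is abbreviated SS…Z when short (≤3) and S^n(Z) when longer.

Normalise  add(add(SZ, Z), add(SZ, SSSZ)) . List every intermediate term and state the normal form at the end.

  start: add(add(SZ, Z), add(SZ, SSSZ))
  →1  add(S(add(Z, Z)), add(SZ, SSSZ))
  →2  S(add(add(Z, Z), add(SZ, SSSZ)))
  →3  S(add(Z, add(SZ, SSSZ)))
  →4  S(add(SZ, SSSZ))
  →5  S(S(add(Z, SSSZ)))
  →6  S^5(Z)

Answer: normal form = S^5(Z)  (in 6 steps)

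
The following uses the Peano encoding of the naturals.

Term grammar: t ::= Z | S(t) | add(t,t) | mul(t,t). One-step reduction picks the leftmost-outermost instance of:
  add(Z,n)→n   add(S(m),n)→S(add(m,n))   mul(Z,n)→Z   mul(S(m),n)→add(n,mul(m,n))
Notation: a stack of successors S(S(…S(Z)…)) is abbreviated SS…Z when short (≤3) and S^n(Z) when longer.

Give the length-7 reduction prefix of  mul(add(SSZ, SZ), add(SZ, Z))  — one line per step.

  start: mul(add(SSZ, SZ), add(SZ, Z))
  →1  mul(S(add(SZ, SZ)), add(SZ, Z))
  →2  add(add(SZ, Z), mul(add(SZ, SZ), add(SZ, Z)))
  →3  add(S(add(Z, Z)), mul(add(SZ, SZ), add(SZ, Z)))
  →4  S(add(add(Z, Z), mul(add(SZ, SZ), add(SZ, Z))))
  →5  S(add(Z, mul(add(SZ, SZ), add(SZ, Z))))
  →6  S(mul(add(SZ, SZ), add(SZ, Z)))
  →7  S(mul(S(add(Z, SZ)), add(SZ, Z)))

Answer: after 7 steps: S(mul(S(add(Z, SZ)), add(SZ, Z)))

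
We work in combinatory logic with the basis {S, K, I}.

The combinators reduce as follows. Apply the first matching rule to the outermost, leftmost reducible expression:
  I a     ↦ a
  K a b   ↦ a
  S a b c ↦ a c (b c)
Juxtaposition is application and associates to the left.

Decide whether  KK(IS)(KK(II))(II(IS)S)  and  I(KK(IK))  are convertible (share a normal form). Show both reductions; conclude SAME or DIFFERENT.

Answer: SAME — A ⇓ K, B ⇓ K

Reduction:
Term A:
  start: KK(IS)(KK(II))(II(IS)S)
  [1] K(KK(II))(II(IS)S)
  [2] KK(II)
  [3] K

Term B:
  start: I(KK(IK))
  [1] KK(IK)
  [2] K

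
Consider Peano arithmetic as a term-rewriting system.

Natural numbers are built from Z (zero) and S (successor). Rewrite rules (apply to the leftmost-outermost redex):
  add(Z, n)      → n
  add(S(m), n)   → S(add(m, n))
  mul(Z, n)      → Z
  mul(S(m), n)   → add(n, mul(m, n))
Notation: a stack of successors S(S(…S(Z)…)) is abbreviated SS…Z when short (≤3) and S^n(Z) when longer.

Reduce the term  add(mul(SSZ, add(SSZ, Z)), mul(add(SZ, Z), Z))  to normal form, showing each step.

Answer: normal form = S^4(Z)  (in 25 steps)

Derivation:
  start: add(mul(SSZ, add(SSZ, Z)), mul(add(SZ, Z), Z))
  [1] add(add(add(SSZ, Z), mul(SZ, add(SSZ, Z))), mul(add(SZ, Z), Z))
  [2] add(add(S(add(SZ, Z)), mul(SZ, add(SSZ, Z))), mul(add(SZ, Z), Z))
  [3] add(S(add(add(SZ, Z), mul(SZ, add(SSZ, Z)))), mul(add(SZ, Z), Z))
  [4] S(add(add(add(SZ, Z), mul(SZ, add(SSZ, Z))), mul(add(SZ, Z), Z)))
  [5] S(add(add(S(add(Z, Z)), mul(SZ, add(SSZ, Z))), mul(add(SZ, Z), Z)))
  [6] S(add(S(add(add(Z, Z), mul(SZ, add(SSZ, Z)))), mul(add(SZ, Z), Z)))
  [7] S(S(add(add(add(Z, Z), mul(SZ, add(SSZ, Z))), mul(add(SZ, Z), Z))))
  [8] S(S(add(add(Z, mul(SZ, add(SSZ, Z))), mul(add(SZ, Z), Z))))
  [9] S(S(add(mul(SZ, add(SSZ, Z)), mul(add(SZ, Z), Z))))
  [10] S(S(add(add(add(SSZ, Z), mul(Z, add(SSZ, Z))), mul(add(SZ, Z), Z))))
  [11] S(S(add(add(S(add(SZ, Z)), mul(Z, add(SSZ, Z))), mul(add(SZ, Z), Z))))
  [12] S(S(add(S(add(add(SZ, Z), mul(Z, add(SSZ, Z)))), mul(add(SZ, Z), Z))))
  [13] S(S(S(add(add(add(SZ, Z), mul(Z, add(SSZ, Z))), mul(add(SZ, Z), Z)))))
  [14] S(S(S(add(add(S(add(Z, Z)), mul(Z, add(SSZ, Z))), mul(add(SZ, Z), Z)))))
  [15] S(S(S(add(S(add(add(Z, Z), mul(Z, add(SSZ, Z)))), mul(add(SZ, Z), Z)))))
  [16] S(S(S(S(add(add(add(Z, Z), mul(Z, add(SSZ, Z))), mul(add(SZ, Z), Z))))))
  [17] S(S(S(S(add(add(Z, mul(Z, add(SSZ, Z))), mul(add(SZ, Z), Z))))))
  [18] S(S(S(S(add(mul(Z, add(SSZ, Z)), mul(add(SZ, Z), Z))))))
  [19] S(S(S(S(add(Z, mul(add(SZ, Z), Z))))))
  [20] S(S(S(S(mul(add(SZ, Z), Z)))))
  [21] S(S(S(S(mul(S(add(Z, Z)), Z)))))
  [22] S(S(S(S(add(Z, mul(add(Z, Z), Z))))))
  [23] S(S(S(S(mul(add(Z, Z), Z)))))
  [24] S(S(S(S(mul(Z, Z)))))
  [25] S^4(Z)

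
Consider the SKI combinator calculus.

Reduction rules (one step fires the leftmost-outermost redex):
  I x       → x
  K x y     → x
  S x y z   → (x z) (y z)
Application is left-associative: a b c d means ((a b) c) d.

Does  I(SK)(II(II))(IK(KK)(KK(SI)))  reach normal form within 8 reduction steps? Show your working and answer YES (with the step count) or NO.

Answer: YES — reaches normal form KK in 5 ≤ 8 steps

Working:
  start: I(SK)(II(II))(IK(KK)(KK(SI)))
  [1] SK(II(II))(IK(KK)(KK(SI)))
  [2] K(IK(KK)(KK(SI)))(II(II)(IK(KK)(KK(SI))))
  [3] IK(KK)(KK(SI))
  [4] K(KK)(KK(SI))
  [5] KK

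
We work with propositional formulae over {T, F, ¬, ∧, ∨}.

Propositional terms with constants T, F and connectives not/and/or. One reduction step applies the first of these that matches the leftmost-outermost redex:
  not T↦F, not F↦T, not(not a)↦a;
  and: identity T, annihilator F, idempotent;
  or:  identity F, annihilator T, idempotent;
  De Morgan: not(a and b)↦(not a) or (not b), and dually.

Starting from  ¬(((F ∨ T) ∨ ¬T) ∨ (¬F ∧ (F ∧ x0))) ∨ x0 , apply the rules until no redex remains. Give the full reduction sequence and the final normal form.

Answer: normal form = x0  (in 9 steps)

Working:
  start: ¬(((F ∨ T) ∨ ¬T) ∨ (¬F ∧ (F ∧ x0))) ∨ x0
  →1  (¬((F ∨ T) ∨ ¬T) ∧ ¬(¬F ∧ (F ∧ x0))) ∨ x0
  →2  ((¬(F ∨ T) ∧ ¬¬T) ∧ ¬(¬F ∧ (F ∧ x0))) ∨ x0
  →3  (((¬F ∧ ¬T) ∧ ¬¬T) ∧ ¬(¬F ∧ (F ∧ x0))) ∨ x0
  →4  (((T ∧ ¬T) ∧ ¬¬T) ∧ ¬(¬F ∧ (F ∧ x0))) ∨ x0
  →5  ((¬T ∧ ¬¬T) ∧ ¬(¬F ∧ (F ∧ x0))) ∨ x0
  →6  ((F ∧ ¬¬T) ∧ ¬(¬F ∧ (F ∧ x0))) ∨ x0
  →7  (F ∧ ¬(¬F ∧ (F ∧ x0))) ∨ x0
  →8  F ∨ x0
  →9  x0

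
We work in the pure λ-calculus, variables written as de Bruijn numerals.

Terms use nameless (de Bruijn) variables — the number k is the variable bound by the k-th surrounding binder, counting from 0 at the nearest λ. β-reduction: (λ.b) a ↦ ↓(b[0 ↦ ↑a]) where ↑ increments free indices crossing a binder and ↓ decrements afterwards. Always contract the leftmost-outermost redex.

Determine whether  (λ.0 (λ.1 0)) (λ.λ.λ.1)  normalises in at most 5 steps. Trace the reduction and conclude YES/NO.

Answer: YES — reaches normal form λ.λ.1 in 2 ≤ 5 steps

Derivation:
  start: (λ.0 (λ.1 0)) (λ.λ.λ.1)
  step 1: (λ.λ.λ.1) (λ.(λ.λ.λ.1) 0)
  step 2: λ.λ.1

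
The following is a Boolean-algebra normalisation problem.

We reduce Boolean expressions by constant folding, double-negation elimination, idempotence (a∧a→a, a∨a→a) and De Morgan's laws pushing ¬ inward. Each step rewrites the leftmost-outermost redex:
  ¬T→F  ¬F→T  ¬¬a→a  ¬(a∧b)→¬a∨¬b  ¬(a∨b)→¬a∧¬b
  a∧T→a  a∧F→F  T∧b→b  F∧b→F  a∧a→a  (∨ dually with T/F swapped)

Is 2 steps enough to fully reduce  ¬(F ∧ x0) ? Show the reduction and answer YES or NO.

Answer: NO — after 2 steps the term is T ∨ ¬x0, not yet normal

Reduction:
  start: ¬(F ∧ x0)
  →1  ¬F ∨ ¬x0
  →2  T ∨ ¬x0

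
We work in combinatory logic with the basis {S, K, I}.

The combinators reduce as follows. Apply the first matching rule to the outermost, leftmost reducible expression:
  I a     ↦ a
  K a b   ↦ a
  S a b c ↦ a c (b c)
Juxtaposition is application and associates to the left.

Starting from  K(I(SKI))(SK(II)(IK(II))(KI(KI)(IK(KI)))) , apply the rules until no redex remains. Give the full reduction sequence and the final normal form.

Answer: normal form = SKI  (in 2 steps)

Reduction:
  start: K(I(SKI))(SK(II)(IK(II))(KI(KI)(IK(KI))))
  step 1: I(SKI)
  step 2: SKI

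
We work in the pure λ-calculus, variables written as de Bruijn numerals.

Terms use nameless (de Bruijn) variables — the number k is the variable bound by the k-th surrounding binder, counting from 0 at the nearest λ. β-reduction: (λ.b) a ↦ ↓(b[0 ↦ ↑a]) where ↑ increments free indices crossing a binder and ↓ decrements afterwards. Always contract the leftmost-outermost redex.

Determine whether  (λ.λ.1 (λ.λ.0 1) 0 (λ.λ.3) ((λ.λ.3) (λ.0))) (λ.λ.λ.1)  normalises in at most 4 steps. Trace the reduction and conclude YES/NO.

  start: (λ.λ.1 (λ.λ.0 1) 0 (λ.λ.3) ((λ.λ.3) (λ.0))) (λ.λ.λ.1)
  step 1: λ.(λ.λ.λ.1) (λ.λ.0 1) 0 (λ.λ.λ.λ.λ.1) ((λ.λ.λ.λ.λ.1) (λ.0))
  step 2: λ.(λ.λ.1) 0 (λ.λ.λ.λ.λ.1) ((λ.λ.λ.λ.λ.1) (λ.0))
  step 3: λ.(λ.1) (λ.λ.λ.λ.λ.1) ((λ.λ.λ.λ.λ.1) (λ.0))
  step 4: λ.0 ((λ.λ.λ.λ.λ.1) (λ.0))

Answer: NO — after 4 steps the term is λ.0 ((λ.λ.λ.λ.λ.1) (λ.0)), not yet normal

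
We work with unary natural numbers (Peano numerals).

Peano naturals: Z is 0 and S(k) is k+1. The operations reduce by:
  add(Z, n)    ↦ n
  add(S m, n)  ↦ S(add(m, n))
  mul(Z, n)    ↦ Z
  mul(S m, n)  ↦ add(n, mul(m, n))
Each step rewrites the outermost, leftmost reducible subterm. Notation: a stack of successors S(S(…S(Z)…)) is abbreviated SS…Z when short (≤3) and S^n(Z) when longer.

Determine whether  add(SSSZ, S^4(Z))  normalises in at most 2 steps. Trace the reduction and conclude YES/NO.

  start: add(SSSZ, S^4(Z))
  step 1: S(add(SSZ, S^4(Z)))
  step 2: S(S(add(SZ, S^4(Z))))

Answer: NO — after 2 steps the term is S(S(add(SZ, S^4(Z)))), not yet normal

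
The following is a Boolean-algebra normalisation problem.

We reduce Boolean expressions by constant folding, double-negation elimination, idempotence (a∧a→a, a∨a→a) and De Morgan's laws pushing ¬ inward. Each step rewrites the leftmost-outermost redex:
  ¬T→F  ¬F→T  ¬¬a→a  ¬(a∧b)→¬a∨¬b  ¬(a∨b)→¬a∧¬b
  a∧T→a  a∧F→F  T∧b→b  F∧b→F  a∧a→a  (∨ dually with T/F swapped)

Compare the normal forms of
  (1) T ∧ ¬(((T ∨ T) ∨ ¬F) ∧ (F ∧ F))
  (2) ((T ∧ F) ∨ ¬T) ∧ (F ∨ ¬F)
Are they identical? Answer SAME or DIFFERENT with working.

Answer: DIFFERENT — A ⇓ T, B ⇓ F

Reduction:
Term A:
  start: T ∧ ¬(((T ∨ T) ∨ ¬F) ∧ (F ∧ F))
  step 1: ¬(((T ∨ T) ∨ ¬F) ∧ (F ∧ F))
  step 2: ¬((T ∨ T) ∨ ¬F) ∨ ¬(F ∧ F)
  step 3: (¬(T ∨ T) ∧ ¬¬F) ∨ ¬(F ∧ F)
  step 4: ((¬T ∧ ¬T) ∧ ¬¬F) ∨ ¬(F ∧ F)
  step 5: (¬T ∧ ¬¬F) ∨ ¬(F ∧ F)
  step 6: (F ∧ ¬¬F) ∨ ¬(F ∧ F)
  step 7: F ∨ ¬(F ∧ F)
  step 8: ¬(F ∧ F)
  step 9: ¬F ∨ ¬F
  step 10: ¬F
  step 11: T

Term B:
  start: ((T ∧ F) ∨ ¬T) ∧ (F ∨ ¬F)
  step 1: (F ∨ ¬T) ∧ (F ∨ ¬F)
  step 2: ¬T ∧ (F ∨ ¬F)
  step 3: F ∧ (F ∨ ¬F)
  step 4: F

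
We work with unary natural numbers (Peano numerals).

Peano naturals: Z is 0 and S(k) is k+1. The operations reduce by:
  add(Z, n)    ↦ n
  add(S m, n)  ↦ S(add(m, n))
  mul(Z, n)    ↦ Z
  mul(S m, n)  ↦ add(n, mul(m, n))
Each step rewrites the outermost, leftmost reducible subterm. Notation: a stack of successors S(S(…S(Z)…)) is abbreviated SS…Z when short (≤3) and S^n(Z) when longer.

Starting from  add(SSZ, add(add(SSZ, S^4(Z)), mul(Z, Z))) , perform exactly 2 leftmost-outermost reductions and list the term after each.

  start: add(SSZ, add(add(SSZ, S^4(Z)), mul(Z, Z)))
  [1] S(add(SZ, add(add(SSZ, S^4(Z)), mul(Z, Z))))
  [2] S(S(add(Z, add(add(SSZ, S^4(Z)), mul(Z, Z)))))

Answer: after 2 steps: S(S(add(Z, add(add(SSZ, S^4(Z)), mul(Z, Z)))))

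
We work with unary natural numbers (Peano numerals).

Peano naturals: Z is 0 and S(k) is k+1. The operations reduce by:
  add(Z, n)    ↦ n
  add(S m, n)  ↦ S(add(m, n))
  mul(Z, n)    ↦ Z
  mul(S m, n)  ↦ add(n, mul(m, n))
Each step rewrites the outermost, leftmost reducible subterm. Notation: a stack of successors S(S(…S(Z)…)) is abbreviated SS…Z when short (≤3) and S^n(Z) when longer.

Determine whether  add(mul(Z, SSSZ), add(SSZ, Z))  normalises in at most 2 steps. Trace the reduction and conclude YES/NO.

Answer: NO — after 2 steps the term is add(SSZ, Z), not yet normal

Derivation:
  start: add(mul(Z, SSSZ), add(SSZ, Z))
  [1] add(Z, add(SSZ, Z))
  [2] add(SSZ, Z)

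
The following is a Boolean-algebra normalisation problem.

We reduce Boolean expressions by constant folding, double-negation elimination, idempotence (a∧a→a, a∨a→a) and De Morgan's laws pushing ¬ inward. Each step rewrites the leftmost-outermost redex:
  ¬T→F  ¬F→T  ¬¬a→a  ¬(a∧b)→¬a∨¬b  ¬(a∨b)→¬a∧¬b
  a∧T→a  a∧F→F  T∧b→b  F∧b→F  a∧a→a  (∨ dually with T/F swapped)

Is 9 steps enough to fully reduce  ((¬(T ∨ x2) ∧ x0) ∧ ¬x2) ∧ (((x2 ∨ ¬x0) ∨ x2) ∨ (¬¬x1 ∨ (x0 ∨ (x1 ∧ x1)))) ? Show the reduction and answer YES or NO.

Answer: YES — reaches normal form F in 6 ≤ 9 steps

Derivation:
  start: ((¬(T ∨ x2) ∧ x0) ∧ ¬x2) ∧ (((x2 ∨ ¬x0) ∨ x2) ∨ (¬¬x1 ∨ (x0 ∨ (x1 ∧ x1))))
  step 1: (((¬T ∧ ¬x2) ∧ x0) ∧ ¬x2) ∧ (((x2 ∨ ¬x0) ∨ x2) ∨ (¬¬x1 ∨ (x0 ∨ (x1 ∧ x1))))
  step 2: (((F ∧ ¬x2) ∧ x0) ∧ ¬x2) ∧ (((x2 ∨ ¬x0) ∨ x2) ∨ (¬¬x1 ∨ (x0 ∨ (x1 ∧ x1))))
  step 3: ((F ∧ x0) ∧ ¬x2) ∧ (((x2 ∨ ¬x0) ∨ x2) ∨ (¬¬x1 ∨ (x0 ∨ (x1 ∧ x1))))
  step 4: (F ∧ ¬x2) ∧ (((x2 ∨ ¬x0) ∨ x2) ∨ (¬¬x1 ∨ (x0 ∨ (x1 ∧ x1))))
  step 5: F ∧ (((x2 ∨ ¬x0) ∨ x2) ∨ (¬¬x1 ∨ (x0 ∨ (x1 ∧ x1))))
  step 6: F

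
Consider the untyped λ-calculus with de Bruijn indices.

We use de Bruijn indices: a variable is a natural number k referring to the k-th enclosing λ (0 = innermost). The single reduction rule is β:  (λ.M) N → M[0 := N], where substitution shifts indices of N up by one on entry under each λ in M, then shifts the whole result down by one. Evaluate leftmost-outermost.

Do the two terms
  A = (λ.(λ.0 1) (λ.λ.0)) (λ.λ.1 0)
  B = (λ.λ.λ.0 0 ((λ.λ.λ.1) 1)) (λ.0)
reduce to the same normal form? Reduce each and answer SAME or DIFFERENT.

Answer: DIFFERENT — A ⇓ λ.0, B ⇓ λ.λ.0 0 (λ.λ.1)

Derivation:
Term A:
  start: (λ.(λ.0 1) (λ.λ.0)) (λ.λ.1 0)
  step 1: (λ.0 (λ.λ.1 0)) (λ.λ.0)
  step 2: (λ.λ.0) (λ.λ.1 0)
  step 3: λ.0

Term B:
  start: (λ.λ.λ.0 0 ((λ.λ.λ.1) 1)) (λ.0)
  step 1: λ.λ.0 0 ((λ.λ.λ.1) 1)
  step 2: λ.λ.0 0 (λ.λ.1)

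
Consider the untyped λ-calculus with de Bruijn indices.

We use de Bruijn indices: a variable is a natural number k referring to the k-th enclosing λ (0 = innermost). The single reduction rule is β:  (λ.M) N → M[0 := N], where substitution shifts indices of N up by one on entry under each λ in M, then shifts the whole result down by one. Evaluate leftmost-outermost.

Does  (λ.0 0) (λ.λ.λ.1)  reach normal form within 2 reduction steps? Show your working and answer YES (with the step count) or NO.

Answer: YES — reaches normal form λ.λ.1 in 2 ≤ 2 steps

Reduction:
  start: (λ.0 0) (λ.λ.λ.1)
  →1  (λ.λ.λ.1) (λ.λ.λ.1)
  →2  λ.λ.1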